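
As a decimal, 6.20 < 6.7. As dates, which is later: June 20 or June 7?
June 20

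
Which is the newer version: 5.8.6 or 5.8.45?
5.8.45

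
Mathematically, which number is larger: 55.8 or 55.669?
55.8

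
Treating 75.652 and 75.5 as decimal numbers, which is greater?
75.652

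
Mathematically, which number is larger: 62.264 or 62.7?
62.7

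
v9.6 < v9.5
False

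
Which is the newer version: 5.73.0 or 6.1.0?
6.1.0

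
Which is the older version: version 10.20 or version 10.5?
version 10.5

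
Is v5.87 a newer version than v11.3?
No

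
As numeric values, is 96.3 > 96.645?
False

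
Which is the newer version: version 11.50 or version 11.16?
version 11.50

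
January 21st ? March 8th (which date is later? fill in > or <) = <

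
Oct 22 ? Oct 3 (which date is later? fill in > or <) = >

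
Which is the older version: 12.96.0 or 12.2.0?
12.2.0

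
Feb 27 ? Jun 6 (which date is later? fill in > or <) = <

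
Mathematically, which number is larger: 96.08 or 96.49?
96.49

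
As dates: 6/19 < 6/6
False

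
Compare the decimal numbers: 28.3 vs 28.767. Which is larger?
28.767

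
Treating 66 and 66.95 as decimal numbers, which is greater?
66.95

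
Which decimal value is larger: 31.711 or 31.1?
31.711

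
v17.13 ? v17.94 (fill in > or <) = <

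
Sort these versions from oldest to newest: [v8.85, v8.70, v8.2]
[v8.2, v8.70, v8.85]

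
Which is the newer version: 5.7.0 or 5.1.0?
5.7.0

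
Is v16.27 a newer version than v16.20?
Yes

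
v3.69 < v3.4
False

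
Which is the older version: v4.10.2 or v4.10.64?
v4.10.2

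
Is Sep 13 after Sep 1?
Yes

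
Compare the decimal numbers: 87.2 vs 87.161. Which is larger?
87.2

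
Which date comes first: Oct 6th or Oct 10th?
Oct 6th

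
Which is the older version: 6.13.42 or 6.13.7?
6.13.7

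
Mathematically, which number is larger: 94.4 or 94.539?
94.539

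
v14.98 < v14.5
False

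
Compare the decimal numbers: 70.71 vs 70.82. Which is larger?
70.82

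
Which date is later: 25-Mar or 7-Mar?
25-Mar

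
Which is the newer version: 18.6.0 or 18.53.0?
18.53.0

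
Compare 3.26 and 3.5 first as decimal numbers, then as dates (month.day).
As decimals: 3.26 < 3.5. As dates: 3/26 is later than 3/5 (day 26 > day 5).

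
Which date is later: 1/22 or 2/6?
2/6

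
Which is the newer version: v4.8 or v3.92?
v4.8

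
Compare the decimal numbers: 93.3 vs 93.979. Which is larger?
93.979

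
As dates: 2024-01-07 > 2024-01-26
False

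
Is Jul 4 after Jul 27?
No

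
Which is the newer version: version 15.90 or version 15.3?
version 15.90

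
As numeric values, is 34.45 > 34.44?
True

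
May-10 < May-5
False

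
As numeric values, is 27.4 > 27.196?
True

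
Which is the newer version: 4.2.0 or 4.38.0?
4.38.0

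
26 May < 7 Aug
True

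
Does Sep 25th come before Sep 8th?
No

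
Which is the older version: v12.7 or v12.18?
v12.7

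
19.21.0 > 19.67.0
False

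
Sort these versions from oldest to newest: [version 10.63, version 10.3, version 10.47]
[version 10.3, version 10.47, version 10.63]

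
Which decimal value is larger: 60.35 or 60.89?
60.89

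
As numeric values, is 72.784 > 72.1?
True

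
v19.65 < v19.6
False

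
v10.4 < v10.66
True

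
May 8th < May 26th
True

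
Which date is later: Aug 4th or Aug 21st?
Aug 21st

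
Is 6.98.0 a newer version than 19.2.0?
No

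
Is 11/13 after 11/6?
Yes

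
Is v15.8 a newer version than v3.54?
Yes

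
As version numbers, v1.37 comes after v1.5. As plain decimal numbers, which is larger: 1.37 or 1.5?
1.5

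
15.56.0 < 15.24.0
False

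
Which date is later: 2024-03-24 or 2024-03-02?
2024-03-24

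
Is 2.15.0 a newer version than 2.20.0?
No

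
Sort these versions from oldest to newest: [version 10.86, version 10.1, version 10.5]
[version 10.1, version 10.5, version 10.86]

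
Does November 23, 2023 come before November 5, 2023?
No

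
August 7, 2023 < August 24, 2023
True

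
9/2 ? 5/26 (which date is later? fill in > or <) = >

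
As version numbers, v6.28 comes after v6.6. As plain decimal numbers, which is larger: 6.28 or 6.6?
6.6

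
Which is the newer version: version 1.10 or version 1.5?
version 1.10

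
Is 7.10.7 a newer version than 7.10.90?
No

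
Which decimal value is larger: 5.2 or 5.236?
5.236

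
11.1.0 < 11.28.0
True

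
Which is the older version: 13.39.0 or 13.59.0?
13.39.0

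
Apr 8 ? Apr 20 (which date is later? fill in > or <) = <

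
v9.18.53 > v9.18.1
True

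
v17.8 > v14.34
True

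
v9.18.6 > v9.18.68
False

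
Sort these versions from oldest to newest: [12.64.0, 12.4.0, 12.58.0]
[12.4.0, 12.58.0, 12.64.0]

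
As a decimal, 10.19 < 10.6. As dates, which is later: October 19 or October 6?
October 19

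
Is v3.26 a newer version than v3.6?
Yes. Version numbers are compared segment by segment as integers, not as decimals: minor version 26 > 6, so v3.26 > v3.6 (even though the decimal 3.26 < 3.6).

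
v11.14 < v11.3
False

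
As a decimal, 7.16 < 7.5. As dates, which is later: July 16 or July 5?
July 16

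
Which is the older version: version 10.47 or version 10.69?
version 10.47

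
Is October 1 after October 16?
No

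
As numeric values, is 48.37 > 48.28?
True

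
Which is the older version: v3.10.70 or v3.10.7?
v3.10.7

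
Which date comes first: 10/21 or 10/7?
10/7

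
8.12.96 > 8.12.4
True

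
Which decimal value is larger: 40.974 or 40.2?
40.974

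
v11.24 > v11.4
True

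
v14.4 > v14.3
True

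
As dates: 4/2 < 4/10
True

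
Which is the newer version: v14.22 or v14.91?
v14.91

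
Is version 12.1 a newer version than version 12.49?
No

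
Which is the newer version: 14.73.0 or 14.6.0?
14.73.0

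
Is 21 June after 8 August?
No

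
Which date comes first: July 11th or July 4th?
July 4th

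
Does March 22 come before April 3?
Yes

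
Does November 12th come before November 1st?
No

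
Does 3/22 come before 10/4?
Yes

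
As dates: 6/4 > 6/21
False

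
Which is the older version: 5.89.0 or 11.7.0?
5.89.0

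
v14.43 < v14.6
False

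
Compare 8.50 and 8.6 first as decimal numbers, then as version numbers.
As decimals: 8.50 < 8.6. As versions: v8.50 > v8.6 (minor version 50 > 6).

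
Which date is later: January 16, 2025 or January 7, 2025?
January 16, 2025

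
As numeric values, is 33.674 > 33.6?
True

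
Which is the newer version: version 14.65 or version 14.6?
version 14.65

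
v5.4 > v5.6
False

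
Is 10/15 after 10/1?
Yes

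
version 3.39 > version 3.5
True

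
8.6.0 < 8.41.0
True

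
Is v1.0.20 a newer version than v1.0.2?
Yes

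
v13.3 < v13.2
False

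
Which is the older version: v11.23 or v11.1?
v11.1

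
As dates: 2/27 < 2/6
False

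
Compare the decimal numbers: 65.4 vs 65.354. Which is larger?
65.4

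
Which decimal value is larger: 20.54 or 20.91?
20.91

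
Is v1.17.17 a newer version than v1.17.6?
Yes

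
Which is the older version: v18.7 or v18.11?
v18.7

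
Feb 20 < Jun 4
True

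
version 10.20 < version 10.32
True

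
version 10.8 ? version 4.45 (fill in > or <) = >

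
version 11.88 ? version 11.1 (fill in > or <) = >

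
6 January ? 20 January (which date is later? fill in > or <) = <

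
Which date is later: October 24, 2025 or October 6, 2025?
October 24, 2025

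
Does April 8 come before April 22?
Yes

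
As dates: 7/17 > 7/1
True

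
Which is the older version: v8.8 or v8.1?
v8.1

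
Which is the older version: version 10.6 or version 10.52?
version 10.6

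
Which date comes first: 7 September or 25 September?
7 September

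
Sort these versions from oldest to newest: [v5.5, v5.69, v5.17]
[v5.5, v5.17, v5.69]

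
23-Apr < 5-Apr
False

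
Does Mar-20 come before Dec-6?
Yes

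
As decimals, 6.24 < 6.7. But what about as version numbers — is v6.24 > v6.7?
True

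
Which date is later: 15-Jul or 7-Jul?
15-Jul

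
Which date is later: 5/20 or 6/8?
6/8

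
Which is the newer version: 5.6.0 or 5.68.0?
5.68.0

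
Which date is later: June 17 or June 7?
June 17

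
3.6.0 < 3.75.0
True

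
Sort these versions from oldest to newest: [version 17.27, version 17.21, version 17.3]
[version 17.3, version 17.21, version 17.27]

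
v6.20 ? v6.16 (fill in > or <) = >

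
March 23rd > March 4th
True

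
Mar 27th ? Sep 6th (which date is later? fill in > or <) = <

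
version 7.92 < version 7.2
False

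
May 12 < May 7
False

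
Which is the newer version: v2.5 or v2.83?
v2.83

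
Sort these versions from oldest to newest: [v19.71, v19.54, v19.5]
[v19.5, v19.54, v19.71]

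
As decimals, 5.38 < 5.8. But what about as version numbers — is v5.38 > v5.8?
True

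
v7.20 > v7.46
False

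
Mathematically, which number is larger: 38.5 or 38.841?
38.841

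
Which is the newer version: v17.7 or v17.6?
v17.7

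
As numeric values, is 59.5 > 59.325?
True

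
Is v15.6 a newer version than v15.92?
No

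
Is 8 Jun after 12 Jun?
No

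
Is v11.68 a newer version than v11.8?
Yes. Version numbers are compared segment by segment as integers, not as decimals: minor version 68 > 8, so v11.68 > v11.8 (even though the decimal 11.68 < 11.8).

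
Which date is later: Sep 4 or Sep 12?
Sep 12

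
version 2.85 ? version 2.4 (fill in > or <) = >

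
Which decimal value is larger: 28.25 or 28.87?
28.87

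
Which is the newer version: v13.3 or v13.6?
v13.6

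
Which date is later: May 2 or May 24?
May 24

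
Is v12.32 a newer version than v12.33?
No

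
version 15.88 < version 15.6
False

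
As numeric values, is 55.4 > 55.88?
False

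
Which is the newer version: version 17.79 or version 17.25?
version 17.79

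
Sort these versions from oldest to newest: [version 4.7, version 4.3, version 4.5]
[version 4.3, version 4.5, version 4.7]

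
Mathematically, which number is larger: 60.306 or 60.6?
60.6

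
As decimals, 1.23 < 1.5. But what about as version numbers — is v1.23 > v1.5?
True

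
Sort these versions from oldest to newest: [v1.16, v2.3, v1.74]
[v1.16, v1.74, v2.3]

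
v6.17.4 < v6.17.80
True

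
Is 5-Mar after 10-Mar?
No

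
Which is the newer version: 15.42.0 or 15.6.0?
15.42.0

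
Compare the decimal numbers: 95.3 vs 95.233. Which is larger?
95.3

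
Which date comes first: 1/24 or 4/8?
1/24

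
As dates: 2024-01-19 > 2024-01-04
True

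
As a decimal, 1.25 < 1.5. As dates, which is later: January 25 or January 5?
January 25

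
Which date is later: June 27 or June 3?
June 27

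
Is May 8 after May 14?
No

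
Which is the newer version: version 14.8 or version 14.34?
version 14.34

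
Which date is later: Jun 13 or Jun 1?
Jun 13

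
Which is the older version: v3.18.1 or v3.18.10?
v3.18.1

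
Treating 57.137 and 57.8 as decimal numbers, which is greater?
57.8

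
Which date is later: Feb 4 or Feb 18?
Feb 18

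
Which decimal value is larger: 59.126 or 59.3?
59.3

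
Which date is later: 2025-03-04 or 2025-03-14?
2025-03-14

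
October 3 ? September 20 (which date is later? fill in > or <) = >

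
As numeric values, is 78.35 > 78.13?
True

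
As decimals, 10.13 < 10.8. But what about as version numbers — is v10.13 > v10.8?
True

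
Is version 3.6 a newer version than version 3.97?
No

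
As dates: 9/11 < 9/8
False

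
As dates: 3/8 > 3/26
False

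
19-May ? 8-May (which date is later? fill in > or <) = >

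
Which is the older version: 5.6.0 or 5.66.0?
5.6.0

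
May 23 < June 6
True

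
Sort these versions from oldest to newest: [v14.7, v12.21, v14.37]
[v12.21, v14.7, v14.37]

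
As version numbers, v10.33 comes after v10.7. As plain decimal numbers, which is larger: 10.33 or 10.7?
10.7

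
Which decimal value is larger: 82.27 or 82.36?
82.36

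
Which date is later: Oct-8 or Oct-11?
Oct-11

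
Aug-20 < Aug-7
False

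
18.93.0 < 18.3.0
False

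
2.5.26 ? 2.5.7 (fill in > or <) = >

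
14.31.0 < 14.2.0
False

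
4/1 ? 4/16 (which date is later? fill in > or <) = <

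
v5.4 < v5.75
True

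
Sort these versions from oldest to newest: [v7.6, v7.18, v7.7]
[v7.6, v7.7, v7.18]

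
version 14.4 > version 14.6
False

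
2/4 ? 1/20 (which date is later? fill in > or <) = >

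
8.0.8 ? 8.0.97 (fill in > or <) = <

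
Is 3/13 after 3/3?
Yes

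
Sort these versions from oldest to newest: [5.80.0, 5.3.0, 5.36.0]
[5.3.0, 5.36.0, 5.80.0]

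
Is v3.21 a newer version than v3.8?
Yes. Version numbers are compared segment by segment as integers, not as decimals: minor version 21 > 8, so v3.21 > v3.8 (even though the decimal 3.21 < 3.8).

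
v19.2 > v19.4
False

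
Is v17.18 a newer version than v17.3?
Yes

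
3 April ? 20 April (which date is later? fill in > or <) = <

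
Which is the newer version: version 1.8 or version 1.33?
version 1.33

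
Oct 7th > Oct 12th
False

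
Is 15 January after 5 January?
Yes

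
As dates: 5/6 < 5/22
True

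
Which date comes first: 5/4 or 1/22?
1/22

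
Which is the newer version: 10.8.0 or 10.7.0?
10.8.0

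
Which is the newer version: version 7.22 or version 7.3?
version 7.22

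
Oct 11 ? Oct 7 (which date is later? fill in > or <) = >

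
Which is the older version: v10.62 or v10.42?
v10.42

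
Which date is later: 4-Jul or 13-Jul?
13-Jul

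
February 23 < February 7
False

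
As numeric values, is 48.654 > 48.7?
False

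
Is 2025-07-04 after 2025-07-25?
No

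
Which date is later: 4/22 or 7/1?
7/1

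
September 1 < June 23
False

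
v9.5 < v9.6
True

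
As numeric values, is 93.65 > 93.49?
True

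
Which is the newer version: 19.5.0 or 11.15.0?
19.5.0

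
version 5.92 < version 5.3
False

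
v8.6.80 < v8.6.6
False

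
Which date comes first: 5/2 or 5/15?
5/2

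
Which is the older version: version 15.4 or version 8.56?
version 8.56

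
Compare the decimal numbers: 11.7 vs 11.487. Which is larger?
11.7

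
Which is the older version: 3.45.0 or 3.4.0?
3.4.0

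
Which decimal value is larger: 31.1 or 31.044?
31.1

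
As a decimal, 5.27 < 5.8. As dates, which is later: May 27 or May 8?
May 27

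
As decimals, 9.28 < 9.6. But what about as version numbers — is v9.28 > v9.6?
True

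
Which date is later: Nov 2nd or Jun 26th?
Nov 2nd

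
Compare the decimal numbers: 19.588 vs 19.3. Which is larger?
19.588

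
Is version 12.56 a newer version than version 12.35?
Yes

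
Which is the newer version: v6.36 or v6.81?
v6.81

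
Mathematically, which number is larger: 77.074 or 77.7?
77.7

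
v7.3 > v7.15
False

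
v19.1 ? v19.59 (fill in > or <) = <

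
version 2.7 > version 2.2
True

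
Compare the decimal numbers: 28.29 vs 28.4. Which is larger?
28.4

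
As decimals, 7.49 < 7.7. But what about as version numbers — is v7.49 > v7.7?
True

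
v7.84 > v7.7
True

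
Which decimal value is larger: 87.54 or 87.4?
87.54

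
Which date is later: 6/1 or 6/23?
6/23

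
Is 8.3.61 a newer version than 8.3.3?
Yes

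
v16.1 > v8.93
True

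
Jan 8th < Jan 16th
True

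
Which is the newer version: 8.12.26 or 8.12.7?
8.12.26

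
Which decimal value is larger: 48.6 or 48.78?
48.78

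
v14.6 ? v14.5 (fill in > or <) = >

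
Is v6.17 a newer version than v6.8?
Yes. Version numbers are compared segment by segment as integers, not as decimals: minor version 17 > 8, so v6.17 > v6.8 (even though the decimal 6.17 < 6.8).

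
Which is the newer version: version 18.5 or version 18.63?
version 18.63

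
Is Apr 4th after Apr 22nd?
No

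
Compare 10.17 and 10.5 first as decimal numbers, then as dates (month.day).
As decimals: 10.17 < 10.5. As dates: 10/17 is later than 10/5 (day 17 > day 5).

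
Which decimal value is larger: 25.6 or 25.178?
25.6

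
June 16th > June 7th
True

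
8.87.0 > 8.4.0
True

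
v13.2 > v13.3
False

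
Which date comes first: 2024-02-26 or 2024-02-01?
2024-02-01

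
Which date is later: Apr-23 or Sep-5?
Sep-5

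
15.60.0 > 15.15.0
True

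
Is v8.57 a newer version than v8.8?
Yes. Version numbers are compared segment by segment as integers, not as decimals: minor version 57 > 8, so v8.57 > v8.8 (even though the decimal 8.57 < 8.8).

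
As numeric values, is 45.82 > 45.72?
True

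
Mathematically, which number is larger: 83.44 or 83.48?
83.48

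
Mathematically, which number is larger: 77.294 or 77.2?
77.294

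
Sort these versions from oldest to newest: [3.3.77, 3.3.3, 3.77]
[3.3.3, 3.3.77, 3.77]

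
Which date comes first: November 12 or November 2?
November 2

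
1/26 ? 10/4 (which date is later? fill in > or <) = <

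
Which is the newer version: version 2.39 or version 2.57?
version 2.57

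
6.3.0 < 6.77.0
True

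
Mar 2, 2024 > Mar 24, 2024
False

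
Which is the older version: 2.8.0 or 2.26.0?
2.8.0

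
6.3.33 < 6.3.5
False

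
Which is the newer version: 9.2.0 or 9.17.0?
9.17.0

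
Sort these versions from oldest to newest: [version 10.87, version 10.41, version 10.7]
[version 10.7, version 10.41, version 10.87]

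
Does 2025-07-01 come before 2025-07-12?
Yes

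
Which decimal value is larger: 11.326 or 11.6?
11.6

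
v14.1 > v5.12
True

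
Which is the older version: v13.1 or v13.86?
v13.1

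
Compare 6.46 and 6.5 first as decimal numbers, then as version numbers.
As decimals: 6.46 < 6.5. As versions: v6.46 > v6.5 (minor version 46 > 5).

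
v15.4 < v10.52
False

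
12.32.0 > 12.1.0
True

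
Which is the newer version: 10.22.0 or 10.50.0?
10.50.0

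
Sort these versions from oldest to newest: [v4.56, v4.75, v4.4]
[v4.4, v4.56, v4.75]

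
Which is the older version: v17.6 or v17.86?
v17.6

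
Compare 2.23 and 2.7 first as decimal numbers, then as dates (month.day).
As decimals: 2.23 < 2.7. As dates: 2/23 is later than 2/7 (day 23 > day 7).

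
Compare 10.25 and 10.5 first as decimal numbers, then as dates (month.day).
As decimals: 10.25 < 10.5. As dates: 10/25 is later than 10/5 (day 25 > day 5).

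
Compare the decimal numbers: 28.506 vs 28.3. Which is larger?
28.506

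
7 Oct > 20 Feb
True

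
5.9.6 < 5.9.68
True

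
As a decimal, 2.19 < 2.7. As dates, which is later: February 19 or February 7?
February 19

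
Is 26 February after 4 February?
Yes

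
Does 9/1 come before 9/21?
Yes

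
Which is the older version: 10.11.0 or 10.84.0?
10.11.0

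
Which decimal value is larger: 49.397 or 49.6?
49.6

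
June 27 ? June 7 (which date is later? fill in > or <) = >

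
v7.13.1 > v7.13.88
False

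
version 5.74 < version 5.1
False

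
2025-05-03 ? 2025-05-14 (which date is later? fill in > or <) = <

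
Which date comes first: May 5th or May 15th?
May 5th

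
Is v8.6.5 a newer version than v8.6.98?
No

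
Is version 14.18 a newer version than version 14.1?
Yes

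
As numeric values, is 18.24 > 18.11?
True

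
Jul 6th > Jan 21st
True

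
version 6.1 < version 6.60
True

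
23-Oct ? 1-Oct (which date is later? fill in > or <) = >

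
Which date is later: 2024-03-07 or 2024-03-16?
2024-03-16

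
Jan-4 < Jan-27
True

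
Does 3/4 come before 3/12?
Yes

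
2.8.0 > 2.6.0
True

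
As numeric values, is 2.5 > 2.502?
False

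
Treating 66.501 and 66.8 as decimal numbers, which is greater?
66.8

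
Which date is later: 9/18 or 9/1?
9/18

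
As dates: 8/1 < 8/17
True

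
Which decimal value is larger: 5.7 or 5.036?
5.7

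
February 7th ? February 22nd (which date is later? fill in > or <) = <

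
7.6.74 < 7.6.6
False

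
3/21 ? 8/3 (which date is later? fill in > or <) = <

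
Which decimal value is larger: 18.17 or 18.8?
18.8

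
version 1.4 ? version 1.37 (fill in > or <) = <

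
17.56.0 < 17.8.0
False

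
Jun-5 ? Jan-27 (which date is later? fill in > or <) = >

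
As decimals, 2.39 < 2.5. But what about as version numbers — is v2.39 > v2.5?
True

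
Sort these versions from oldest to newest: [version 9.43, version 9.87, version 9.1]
[version 9.1, version 9.43, version 9.87]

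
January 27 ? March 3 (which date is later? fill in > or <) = <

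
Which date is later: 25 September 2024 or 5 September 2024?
25 September 2024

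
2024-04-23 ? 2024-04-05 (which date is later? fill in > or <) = >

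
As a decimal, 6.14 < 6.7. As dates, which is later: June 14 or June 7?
June 14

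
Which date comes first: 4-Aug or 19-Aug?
4-Aug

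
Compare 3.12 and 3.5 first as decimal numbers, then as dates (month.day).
As decimals: 3.12 < 3.5. As dates: 3/12 is later than 3/5 (day 12 > day 5).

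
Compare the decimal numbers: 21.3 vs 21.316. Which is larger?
21.316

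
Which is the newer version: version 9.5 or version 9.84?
version 9.84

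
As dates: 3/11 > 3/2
True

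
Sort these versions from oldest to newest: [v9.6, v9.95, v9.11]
[v9.6, v9.11, v9.95]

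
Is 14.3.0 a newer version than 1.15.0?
Yes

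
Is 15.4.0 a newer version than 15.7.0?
No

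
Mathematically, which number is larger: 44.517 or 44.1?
44.517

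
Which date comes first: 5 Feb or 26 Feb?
5 Feb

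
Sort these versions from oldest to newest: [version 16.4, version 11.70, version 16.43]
[version 11.70, version 16.4, version 16.43]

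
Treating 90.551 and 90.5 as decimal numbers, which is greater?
90.551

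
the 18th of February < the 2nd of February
False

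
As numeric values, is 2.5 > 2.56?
False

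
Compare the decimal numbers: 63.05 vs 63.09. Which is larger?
63.09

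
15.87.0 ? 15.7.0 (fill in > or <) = >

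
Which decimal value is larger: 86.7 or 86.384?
86.7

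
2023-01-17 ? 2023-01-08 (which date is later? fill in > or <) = >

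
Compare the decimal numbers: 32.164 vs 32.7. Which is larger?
32.7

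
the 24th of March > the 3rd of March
True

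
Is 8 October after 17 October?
No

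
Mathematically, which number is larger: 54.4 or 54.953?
54.953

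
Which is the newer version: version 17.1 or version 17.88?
version 17.88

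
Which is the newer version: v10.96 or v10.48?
v10.96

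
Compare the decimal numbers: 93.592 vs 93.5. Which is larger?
93.592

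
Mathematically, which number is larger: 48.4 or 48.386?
48.4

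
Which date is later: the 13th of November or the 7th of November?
the 13th of November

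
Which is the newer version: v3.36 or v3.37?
v3.37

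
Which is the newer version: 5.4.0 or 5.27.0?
5.27.0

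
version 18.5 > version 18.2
True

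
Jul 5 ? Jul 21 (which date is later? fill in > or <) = <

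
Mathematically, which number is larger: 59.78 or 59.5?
59.78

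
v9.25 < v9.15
False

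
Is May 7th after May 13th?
No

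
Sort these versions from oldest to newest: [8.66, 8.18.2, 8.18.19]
[8.18.2, 8.18.19, 8.66]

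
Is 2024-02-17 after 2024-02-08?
Yes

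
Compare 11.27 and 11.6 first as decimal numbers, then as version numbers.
As decimals: 11.27 < 11.6. As versions: v11.27 > v11.6 (minor version 27 > 6).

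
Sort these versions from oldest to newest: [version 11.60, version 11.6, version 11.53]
[version 11.6, version 11.53, version 11.60]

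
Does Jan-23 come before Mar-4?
Yes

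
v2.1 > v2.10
False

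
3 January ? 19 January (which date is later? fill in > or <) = <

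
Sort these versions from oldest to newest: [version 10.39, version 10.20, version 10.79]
[version 10.20, version 10.39, version 10.79]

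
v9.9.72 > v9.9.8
True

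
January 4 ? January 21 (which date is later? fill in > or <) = <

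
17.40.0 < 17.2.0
False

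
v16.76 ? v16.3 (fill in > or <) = >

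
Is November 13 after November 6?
Yes. Day 13 comes after day 6 in November — this is a date comparison, not a decimal one (the decimal 11.13 would be smaller than 11.6).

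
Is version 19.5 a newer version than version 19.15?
No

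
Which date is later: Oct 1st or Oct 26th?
Oct 26th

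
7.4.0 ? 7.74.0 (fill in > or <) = <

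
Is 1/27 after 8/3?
No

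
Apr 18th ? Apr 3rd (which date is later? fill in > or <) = >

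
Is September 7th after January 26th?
Yes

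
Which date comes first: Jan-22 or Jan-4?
Jan-4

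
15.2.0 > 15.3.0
False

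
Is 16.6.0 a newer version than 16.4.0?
Yes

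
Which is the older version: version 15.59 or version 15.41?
version 15.41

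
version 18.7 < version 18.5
False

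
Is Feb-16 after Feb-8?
Yes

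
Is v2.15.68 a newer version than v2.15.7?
Yes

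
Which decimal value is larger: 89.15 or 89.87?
89.87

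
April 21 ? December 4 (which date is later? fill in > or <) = <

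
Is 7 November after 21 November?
No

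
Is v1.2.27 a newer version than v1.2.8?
Yes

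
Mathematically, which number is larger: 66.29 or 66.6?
66.6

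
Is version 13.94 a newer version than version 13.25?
Yes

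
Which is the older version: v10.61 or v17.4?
v10.61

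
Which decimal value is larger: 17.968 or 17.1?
17.968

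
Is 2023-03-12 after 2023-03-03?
Yes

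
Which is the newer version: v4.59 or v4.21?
v4.59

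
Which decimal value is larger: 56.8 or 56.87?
56.87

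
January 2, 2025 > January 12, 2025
False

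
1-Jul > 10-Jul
False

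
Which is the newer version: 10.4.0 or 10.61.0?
10.61.0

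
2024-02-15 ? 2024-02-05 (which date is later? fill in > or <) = >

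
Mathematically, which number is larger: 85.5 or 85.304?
85.5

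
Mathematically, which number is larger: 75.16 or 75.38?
75.38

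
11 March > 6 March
True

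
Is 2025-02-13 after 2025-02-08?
Yes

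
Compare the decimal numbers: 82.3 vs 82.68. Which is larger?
82.68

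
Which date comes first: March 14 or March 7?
March 7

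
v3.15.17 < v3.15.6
False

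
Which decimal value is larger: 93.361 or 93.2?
93.361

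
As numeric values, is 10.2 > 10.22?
False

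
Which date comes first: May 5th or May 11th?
May 5th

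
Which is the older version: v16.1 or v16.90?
v16.1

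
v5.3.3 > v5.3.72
False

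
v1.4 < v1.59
True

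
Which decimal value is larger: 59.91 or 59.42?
59.91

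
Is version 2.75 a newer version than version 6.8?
No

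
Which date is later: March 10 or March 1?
March 10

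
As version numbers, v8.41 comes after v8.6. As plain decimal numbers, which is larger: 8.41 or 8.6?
8.6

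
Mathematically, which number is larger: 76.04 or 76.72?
76.72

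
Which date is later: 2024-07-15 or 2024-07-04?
2024-07-15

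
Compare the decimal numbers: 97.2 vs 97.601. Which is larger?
97.601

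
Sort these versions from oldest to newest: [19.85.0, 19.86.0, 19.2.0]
[19.2.0, 19.85.0, 19.86.0]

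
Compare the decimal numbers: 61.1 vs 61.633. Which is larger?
61.633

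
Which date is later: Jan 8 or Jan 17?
Jan 17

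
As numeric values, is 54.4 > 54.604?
False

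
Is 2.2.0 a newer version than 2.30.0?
No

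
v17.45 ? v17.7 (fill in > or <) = >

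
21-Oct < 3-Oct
False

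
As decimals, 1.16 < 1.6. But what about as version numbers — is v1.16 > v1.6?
True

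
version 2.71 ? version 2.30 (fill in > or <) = >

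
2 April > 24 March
True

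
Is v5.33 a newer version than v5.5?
Yes. Version numbers are compared segment by segment as integers, not as decimals: minor version 33 > 5, so v5.33 > v5.5 (even though the decimal 5.33 < 5.5).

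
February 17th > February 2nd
True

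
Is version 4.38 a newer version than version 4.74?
No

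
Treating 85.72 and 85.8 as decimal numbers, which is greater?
85.8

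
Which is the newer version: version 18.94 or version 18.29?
version 18.94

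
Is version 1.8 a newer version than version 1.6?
Yes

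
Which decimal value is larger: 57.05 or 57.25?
57.25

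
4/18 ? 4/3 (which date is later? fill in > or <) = >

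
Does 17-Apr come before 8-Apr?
No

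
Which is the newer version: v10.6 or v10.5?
v10.6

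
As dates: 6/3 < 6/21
True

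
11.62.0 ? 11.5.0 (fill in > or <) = >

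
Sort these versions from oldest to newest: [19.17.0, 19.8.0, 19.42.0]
[19.8.0, 19.17.0, 19.42.0]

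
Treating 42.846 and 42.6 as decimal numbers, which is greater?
42.846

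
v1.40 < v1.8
False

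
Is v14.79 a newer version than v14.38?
Yes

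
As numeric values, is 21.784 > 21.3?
True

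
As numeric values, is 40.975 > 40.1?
True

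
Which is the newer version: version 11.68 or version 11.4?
version 11.68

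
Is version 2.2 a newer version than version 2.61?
No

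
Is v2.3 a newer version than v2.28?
No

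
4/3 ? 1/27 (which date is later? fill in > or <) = >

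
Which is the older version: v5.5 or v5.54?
v5.5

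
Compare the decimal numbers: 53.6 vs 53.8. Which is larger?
53.8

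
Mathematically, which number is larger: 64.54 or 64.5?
64.54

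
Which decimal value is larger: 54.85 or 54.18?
54.85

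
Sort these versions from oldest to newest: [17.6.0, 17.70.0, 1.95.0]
[1.95.0, 17.6.0, 17.70.0]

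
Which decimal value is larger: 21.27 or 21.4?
21.4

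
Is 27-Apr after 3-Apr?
Yes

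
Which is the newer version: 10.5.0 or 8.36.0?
10.5.0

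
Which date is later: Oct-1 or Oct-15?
Oct-15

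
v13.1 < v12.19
False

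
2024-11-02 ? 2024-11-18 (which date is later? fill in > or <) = <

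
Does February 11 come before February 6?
No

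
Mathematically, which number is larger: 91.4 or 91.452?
91.452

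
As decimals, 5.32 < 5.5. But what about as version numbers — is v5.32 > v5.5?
True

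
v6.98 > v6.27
True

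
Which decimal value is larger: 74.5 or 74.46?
74.5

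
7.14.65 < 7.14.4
False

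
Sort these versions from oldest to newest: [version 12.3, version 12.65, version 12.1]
[version 12.1, version 12.3, version 12.65]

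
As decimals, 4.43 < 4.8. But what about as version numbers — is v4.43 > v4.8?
True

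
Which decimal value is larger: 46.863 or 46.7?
46.863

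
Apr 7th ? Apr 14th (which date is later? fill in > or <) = <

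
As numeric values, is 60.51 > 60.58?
False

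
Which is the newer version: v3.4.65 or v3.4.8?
v3.4.65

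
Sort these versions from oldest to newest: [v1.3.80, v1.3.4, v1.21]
[v1.3.4, v1.3.80, v1.21]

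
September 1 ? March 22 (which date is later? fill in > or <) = >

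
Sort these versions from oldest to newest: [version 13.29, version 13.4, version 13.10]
[version 13.4, version 13.10, version 13.29]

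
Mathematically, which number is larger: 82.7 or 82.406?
82.7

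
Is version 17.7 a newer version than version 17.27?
No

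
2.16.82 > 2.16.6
True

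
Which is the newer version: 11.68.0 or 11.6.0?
11.68.0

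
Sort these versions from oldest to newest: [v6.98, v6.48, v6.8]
[v6.8, v6.48, v6.98]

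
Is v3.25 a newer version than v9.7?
No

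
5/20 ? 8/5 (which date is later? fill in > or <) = <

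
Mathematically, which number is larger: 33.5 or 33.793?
33.793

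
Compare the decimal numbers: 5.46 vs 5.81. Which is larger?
5.81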